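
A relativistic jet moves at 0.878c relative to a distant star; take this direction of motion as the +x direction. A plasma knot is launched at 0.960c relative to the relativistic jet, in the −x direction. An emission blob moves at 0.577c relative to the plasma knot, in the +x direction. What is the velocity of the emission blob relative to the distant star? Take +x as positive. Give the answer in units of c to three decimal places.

+0.079c

Apply u = (u' + v)/(1 + u'v/c²) successively, working outward toward the distant star.
Start: velocity of the relativistic jet relative to the distant star = 0.8780c.
Compose with the plasma knot (u' = -0.960 in the relativistic jet frame): u_1 = (-0.960 + 0.878) / (1 + (-0.960)·0.878) = -0.0820/0.1571 = -0.5219.
Compose with the emission blob (u' = 0.577 in the plasma knot frame): u_2 = (0.577 + (-0.522)) / (1 + 0.577·(-0.522)) = 0.0551/0.6989 = 0.0789.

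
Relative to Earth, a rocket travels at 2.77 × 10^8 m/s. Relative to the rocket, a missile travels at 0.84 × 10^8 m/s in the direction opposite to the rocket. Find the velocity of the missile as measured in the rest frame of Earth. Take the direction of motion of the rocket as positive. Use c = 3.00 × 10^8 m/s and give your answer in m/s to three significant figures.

+2.60 × 10^8 m/s

In units of c (dividing by 3.00 × 10^8 m/s): v = 0.923, u' = -0.280.
u = (u' + v)/(1 + u'v/c²):
u = (-0.280 + 0.923) / (1 + (-0.280)·0.923) = 0.6433/0.7415 = 0.8676
(Galilean addition would give +0.643c.)
Converting back: u = 0.8676 × 3.00 × 10^8 m/s.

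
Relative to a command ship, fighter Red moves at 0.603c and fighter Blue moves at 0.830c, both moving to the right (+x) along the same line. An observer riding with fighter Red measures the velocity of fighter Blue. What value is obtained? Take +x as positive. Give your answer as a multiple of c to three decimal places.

+0.454c

β_A = 0.603, β_B = 0.830.
Transform to A's frame with the inverse velocity-addition law: u' = (u − v)/(1 − uv/c²), taking u = β_B and v = β_A.
u' = (0.830 − 0.603) / (1 − (0.603)(0.830)) = 0.2270/0.4995 = 0.4544.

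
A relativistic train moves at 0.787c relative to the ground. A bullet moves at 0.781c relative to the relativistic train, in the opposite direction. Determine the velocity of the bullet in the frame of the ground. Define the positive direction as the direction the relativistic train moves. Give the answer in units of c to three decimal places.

+0.016c

With v = 0.787 and u' = -0.781 (in units of c),
u = (u' + v)/(1 + u'v/c²):
u = (-0.781 + 0.787) / (1 + (-0.781)·0.787) = 0.0060/0.3854 = 0.0156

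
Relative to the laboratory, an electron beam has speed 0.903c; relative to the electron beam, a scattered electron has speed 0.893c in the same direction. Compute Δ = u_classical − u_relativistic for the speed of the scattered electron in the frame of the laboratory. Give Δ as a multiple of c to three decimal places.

Δ = 0.802c

Galilean: u_cl = 0.893 + 0.903 = 1.7960.
Relativistic: u_rel = (0.893 + 0.903) / (1 + 0.893·0.903) = 1.7960/1.8064 = 0.9943.
Δ = 1.7960 − 0.9943 = 0.8017.
(The classical prediction exceeds c; the relativistic result does not.)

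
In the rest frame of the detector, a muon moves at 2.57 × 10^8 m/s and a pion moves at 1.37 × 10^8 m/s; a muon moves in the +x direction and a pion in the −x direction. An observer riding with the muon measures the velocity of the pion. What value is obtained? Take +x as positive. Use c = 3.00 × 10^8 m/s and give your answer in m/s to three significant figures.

-2.83 × 10^8 m/s

β_A = 0.857, β_B = -0.457 (dividing each by c = 3.00 × 10^8 m/s).
Transform to A's frame with the inverse velocity-addition law: u' = (u − v)/(1 − uv/c²), taking u = β_B and v = β_A.
u' = (-0.457 − 0.857) / (1 − (0.857)(-0.457)) = -1.3133/1.3912 = -0.9440.
u' = -0.9440 × 3.00 × 10^8 m/s.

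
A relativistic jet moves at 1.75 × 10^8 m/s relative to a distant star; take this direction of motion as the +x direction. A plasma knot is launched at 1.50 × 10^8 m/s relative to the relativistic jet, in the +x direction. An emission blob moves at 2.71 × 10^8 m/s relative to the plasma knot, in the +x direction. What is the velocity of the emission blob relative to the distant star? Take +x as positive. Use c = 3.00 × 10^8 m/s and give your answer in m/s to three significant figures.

2.97 × 10^8 m/s

Apply u = (u' + v)/(1 + u'v/c²) successively, working outward toward the distant star.
(Dividing each given speed by c = 3.00 × 10^8 m/s to work in units of c.)
Start: velocity of the relativistic jet relative to the distant star = 0.5833c.
Compose with the plasma knot (u' = 0.500 in the relativistic jet frame): u_1 = (0.500 + 0.583) / (1 + 0.500·0.583) = 1.0833/1.2917 = 0.8387.
Compose with the emission blob (u' = 0.903 in the plasma knot frame): u_2 = (0.903 + 0.839) / (1 + 0.903·0.839) = 1.7420/1.7576 = 0.9911.
So u = 0.9911 × 3.00 × 10^8 m/s.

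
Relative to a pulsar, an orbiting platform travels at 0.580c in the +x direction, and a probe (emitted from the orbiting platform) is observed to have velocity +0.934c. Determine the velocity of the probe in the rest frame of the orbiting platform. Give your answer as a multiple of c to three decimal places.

+0.772c

Invert the composition law: u' = (u − v)/(1 − uv/c²).
u' = (0.934 − 0.580) / (1 − (0.934)(0.580)) = 0.3540/0.4583 = 0.7725.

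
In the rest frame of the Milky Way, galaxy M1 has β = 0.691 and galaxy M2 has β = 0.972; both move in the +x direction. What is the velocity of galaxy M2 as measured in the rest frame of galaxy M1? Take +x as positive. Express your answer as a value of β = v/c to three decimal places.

β = +0.856

β_A = 0.691, β_B = 0.972.
Transform to A's frame with the inverse velocity-addition law: u' = (u − v)/(1 − uv/c²), taking u = β_B and v = β_A.
u' = (0.972 − 0.691) / (1 − (0.691)(0.972)) = 0.2810/0.3283 = 0.8558.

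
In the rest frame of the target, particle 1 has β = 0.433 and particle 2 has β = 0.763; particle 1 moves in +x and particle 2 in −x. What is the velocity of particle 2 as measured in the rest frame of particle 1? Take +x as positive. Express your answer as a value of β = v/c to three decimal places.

β = -0.899

β_A = 0.433, β_B = -0.763.
Transform to A's frame with the inverse velocity-addition law: u' = (u − v)/(1 − uv/c²), taking u = β_B and v = β_A.
u' = (-0.763 − 0.433) / (1 − (0.433)(-0.763)) = -1.1960/1.3304 = -0.8990.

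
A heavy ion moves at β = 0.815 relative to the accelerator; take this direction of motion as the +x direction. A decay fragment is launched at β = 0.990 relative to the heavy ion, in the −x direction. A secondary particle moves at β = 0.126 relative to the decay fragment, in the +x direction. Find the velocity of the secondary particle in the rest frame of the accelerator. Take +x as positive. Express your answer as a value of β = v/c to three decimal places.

β = -0.881

Apply u = (u' + v)/(1 + u'v/c²) successively, working outward toward the accelerator.
Start: velocity of the heavy ion relative to the accelerator = 0.8150c.
Compose with the decay fragment (u' = -0.990 in the heavy ion frame): u_1 = (-0.990 + 0.815) / (1 + (-0.990)·0.815) = -0.1750/0.1931 = -0.9060.
Compose with the secondary particle (u' = 0.126 in the decay fragment frame): u_2 = (0.126 + (-0.906)) / (1 + 0.126·(-0.906)) = -0.7800/0.8858 = -0.8806.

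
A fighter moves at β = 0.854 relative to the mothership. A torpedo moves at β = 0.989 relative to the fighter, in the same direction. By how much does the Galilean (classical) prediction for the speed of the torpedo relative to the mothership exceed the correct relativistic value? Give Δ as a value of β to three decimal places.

Δ = 0.844

Galilean: u_cl = 0.989 + 0.854 = 1.8430.
Relativistic: u_rel = (0.989 + 0.854) / (1 + 0.989·0.854) = 1.8430/1.8446 = 0.9991.
Δ = 1.8430 − 0.9991 = 0.8439.
(The classical prediction exceeds c; the relativistic result does not.)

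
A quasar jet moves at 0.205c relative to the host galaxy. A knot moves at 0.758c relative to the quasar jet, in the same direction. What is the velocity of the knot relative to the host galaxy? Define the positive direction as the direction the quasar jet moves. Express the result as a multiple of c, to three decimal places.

0.833c

With v = 0.205 and u' = 0.758 (in units of c),
u = (u' + v)/(1 + u'v/c²):
u = (0.758 + 0.205) / (1 + 0.758·0.205) = 0.9630/1.1554 = 0.8335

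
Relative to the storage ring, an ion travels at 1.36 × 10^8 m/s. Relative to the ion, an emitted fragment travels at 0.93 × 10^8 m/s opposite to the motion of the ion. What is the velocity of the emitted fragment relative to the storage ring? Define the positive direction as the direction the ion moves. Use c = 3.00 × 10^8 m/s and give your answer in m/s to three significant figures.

+5.00 × 10^7 m/s

In units of c (dividing by 3.00 × 10^8 m/s): v = 0.453, u' = -0.310.
u = (u' + v)/(1 + u'v/c²):
u = (-0.310 + 0.453) / (1 + (-0.310)·0.453) = 0.1433/0.8595 = 0.1668
Converting back: u = 0.1668 × 3.00 × 10^8 m/s.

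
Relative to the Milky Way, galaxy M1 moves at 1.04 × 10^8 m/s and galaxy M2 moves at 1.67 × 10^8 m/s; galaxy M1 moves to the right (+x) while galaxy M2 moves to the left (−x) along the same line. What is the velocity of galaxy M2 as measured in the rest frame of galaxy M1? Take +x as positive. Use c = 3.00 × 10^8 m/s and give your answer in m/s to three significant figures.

β_A = 0.347, β_B = -0.557 (dividing each by c = 3.00 × 10^8 m/s).
Transform to A's frame with the inverse velocity-addition law: u' = (u − v)/(1 − uv/c²), taking u = β_B and v = β_A.
u' = (-0.557 − 0.347) / (1 − (0.347)(-0.557)) = -0.9033/1.1930 = -0.7572.
u' = -0.7572 × 3.00 × 10^8 m/s.

-2.27 × 10^8 m/s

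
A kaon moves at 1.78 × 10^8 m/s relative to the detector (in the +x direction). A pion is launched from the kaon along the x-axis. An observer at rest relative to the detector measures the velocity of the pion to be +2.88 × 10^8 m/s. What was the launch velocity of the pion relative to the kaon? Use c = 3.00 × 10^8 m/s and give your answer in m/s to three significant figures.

v = 0.593c, u = 0.960c.
Invert the composition law: u' = (u − v)/(1 − uv/c²).
u' = (0.960 − 0.593) / (1 − (0.960)(0.593)) = 0.3667/0.4304 = 0.8519.
u' = 0.8519 × 3.00 × 10^8 m/s.

+2.56 × 10^8 m/s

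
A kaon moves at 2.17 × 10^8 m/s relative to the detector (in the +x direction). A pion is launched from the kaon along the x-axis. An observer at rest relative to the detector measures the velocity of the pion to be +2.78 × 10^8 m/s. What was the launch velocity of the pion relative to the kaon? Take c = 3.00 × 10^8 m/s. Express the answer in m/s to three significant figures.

+1.85 × 10^8 m/s

v = 0.723c, u = 0.927c.
Invert the composition law: u' = (u − v)/(1 − uv/c²).
u' = (0.927 − 0.723) / (1 − (0.927)(0.723)) = 0.2033/0.3297 = 0.6167.
u' = 0.6167 × 3.00 × 10^8 m/s.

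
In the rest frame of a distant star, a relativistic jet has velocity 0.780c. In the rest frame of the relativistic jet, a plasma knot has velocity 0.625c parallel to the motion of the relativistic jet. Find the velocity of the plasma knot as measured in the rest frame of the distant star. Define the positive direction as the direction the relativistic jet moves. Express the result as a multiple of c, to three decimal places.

0.945c

With v = 0.780 and u' = 0.625 (in units of c),
u = (u' + v)/(1 + u'v/c²):
u = (0.625 + 0.780) / (1 + 0.625·0.780) = 1.4050/1.4875 = 0.9445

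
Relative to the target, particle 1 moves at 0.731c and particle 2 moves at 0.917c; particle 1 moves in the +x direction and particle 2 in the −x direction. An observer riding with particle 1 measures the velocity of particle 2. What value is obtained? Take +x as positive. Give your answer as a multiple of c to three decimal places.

β_A = 0.731, β_B = -0.917.
Transform to A's frame with the inverse velocity-addition law: u' = (u − v)/(1 − uv/c²), taking u = β_B and v = β_A.
u' = (-0.917 − 0.731) / (1 − (0.731)(-0.917)) = -1.6480/1.6703 = -0.9866.

-0.987c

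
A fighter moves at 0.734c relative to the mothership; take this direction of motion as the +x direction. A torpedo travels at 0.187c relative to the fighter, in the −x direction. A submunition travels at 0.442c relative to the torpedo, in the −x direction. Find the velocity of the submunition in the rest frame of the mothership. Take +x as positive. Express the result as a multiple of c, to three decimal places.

+0.267c

Apply u = (u' + v)/(1 + u'v/c²) successively, working outward toward the mothership.
Start: velocity of the fighter relative to the mothership = 0.7340c.
Compose with the torpedo (u' = -0.187 in the fighter frame): u_1 = (-0.187 + 0.734) / (1 + (-0.187)·0.734) = 0.5470/0.8627 = 0.6340.
Compose with the submunition (u' = -0.442 in the torpedo frame): u_2 = (-0.442 + 0.634) / (1 + (-0.442)·0.634) = 0.1920/0.7198 = 0.2668.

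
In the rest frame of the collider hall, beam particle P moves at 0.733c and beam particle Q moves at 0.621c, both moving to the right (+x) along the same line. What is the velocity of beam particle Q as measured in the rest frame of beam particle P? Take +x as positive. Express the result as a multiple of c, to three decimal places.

β_A = 0.733, β_B = 0.621.
Transform to A's frame with the inverse velocity-addition law: u' = (u − v)/(1 − uv/c²), taking u = β_B and v = β_A.
u' = (0.621 − 0.733) / (1 − (0.733)(0.621)) = -0.1120/0.5448 = -0.2056.

-0.206c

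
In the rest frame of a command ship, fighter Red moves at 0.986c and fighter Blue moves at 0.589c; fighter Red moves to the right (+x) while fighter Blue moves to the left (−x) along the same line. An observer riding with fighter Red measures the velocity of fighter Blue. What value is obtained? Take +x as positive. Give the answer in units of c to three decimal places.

-0.996c

β_A = 0.986, β_B = -0.589.
Transform to A's frame with the inverse velocity-addition law: u' = (u − v)/(1 − uv/c²), taking u = β_B and v = β_A.
u' = (-0.589 − 0.986) / (1 − (0.986)(-0.589)) = -1.5750/1.5808 = -0.9964.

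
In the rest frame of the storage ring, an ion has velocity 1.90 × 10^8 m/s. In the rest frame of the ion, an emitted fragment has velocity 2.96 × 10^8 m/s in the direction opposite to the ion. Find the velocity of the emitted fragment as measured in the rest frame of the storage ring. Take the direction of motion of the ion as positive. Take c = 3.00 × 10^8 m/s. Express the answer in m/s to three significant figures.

In units of c (dividing by 3.00 × 10^8 m/s): v = 0.633, u' = -0.987.
u = (u' + v)/(1 + u'v/c²):
u = (-0.987 + 0.633) / (1 + (-0.987)·0.633) = -0.3533/0.3751 = -0.9419
Converting back: u = -0.9419 × 3.00 × 10^8 m/s.

-2.83 × 10^8 m/s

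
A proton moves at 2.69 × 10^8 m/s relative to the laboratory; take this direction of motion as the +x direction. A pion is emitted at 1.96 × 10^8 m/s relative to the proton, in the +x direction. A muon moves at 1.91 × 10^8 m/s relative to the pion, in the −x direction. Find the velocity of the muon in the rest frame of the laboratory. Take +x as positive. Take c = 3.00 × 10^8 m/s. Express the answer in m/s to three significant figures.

+2.71 × 10^8 m/s

Apply u = (u' + v)/(1 + u'v/c²) successively, working outward toward the laboratory.
(Dividing each given speed by c = 3.00 × 10^8 m/s to work in units of c.)
Start: velocity of the proton relative to the laboratory = 0.8967c.
Compose with the pion (u' = 0.653 in the proton frame): u_1 = (0.653 + 0.897) / (1 + 0.653·0.897) = 1.5500/1.5858 = 0.9774.
Compose with the muon (u' = -0.637 in the pion frame): u_2 = (-0.637 + 0.977) / (1 + (-0.637)·0.977) = 0.3407/0.3777 = 0.9021.
So u = 0.9021 × 3.00 × 10^8 m/s.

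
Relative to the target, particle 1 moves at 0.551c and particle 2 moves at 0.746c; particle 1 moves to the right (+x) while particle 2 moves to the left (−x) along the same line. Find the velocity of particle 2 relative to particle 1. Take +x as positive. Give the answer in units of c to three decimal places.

-0.919c

β_A = 0.551, β_B = -0.746.
Transform to A's frame with the inverse velocity-addition law: u' = (u − v)/(1 − uv/c²), taking u = β_B and v = β_A.
u' = (-0.746 − 0.551) / (1 − (0.551)(-0.746)) = -1.2970/1.4110 = -0.9192.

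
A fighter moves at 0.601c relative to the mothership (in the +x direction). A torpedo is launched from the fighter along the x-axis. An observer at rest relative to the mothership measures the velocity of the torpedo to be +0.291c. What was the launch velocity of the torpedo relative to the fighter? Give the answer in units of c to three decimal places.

Invert the composition law: u' = (u − v)/(1 − uv/c²).
u' = (0.291 − 0.601) / (1 − (0.291)(0.601)) = -0.3100/0.8251 = -0.3757.

-0.376c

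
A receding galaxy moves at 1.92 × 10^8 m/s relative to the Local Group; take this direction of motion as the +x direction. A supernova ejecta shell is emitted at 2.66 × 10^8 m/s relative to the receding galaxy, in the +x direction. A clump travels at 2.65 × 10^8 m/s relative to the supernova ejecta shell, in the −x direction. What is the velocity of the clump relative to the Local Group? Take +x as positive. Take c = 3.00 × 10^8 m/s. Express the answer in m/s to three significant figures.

Apply u = (u' + v)/(1 + u'v/c²) successively, working outward toward the Local Group.
(Dividing each given speed by c = 3.00 × 10^8 m/s to work in units of c.)
Start: velocity of the receding galaxy relative to the Local Group = 0.6400c.
Compose with the supernova ejecta shell (u' = 0.887 in the receding galaxy frame): u_1 = (0.887 + 0.640) / (1 + 0.887·0.640) = 1.5267/1.5675 = 0.9740.
Compose with the clump (u' = -0.883 in the supernova ejecta shell frame): u_2 = (-0.883 + 0.974) / (1 + (-0.883)·0.974) = 0.0906/0.1397 = 0.6490.
So u = 0.6490 × 3.00 × 10^8 m/s.

+1.95 × 10^8 m/s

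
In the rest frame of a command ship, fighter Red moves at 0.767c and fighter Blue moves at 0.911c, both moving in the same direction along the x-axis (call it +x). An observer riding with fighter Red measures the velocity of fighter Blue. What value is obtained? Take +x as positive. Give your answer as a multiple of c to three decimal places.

+0.478c

β_A = 0.767, β_B = 0.911.
Transform to A's frame with the inverse velocity-addition law: u' = (u − v)/(1 − uv/c²), taking u = β_B and v = β_A.
u' = (0.911 − 0.767) / (1 − (0.767)(0.911)) = 0.1440/0.3013 = 0.4780.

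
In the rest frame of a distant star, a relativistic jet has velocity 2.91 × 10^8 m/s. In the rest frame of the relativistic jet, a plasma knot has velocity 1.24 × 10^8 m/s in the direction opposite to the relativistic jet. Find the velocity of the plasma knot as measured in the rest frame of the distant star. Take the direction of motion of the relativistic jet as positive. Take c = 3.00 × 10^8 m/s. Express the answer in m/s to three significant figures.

In units of c (dividing by 3.00 × 10^8 m/s): v = 0.970, u' = -0.413.
u = (u' + v)/(1 + u'v/c²):
u = (-0.413 + 0.970) / (1 + (-0.413)·0.970) = 0.5567/0.5991 = 0.9292
(Galilean addition would give +0.557c.)
Converting back: u = 0.9292 × 3.00 × 10^8 m/s.

+2.79 × 10^8 m/s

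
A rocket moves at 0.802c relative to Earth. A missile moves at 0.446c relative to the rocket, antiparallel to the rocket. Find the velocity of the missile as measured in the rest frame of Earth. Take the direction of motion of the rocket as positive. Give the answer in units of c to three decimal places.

With v = 0.802 and u' = -0.446 (in units of c),
u = (u' + v)/(1 + u'v/c²):
u = (-0.446 + 0.802) / (1 + (-0.446)·0.802) = 0.3560/0.6423 = 0.5543

+0.554c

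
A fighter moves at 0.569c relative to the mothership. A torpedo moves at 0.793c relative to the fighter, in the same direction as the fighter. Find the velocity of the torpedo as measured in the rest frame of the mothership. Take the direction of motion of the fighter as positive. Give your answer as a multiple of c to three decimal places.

With v = 0.569 and u' = 0.793 (in units of c),
u = (u' + v)/(1 + u'v/c²):
u = (0.793 + 0.569) / (1 + 0.793·0.569) = 1.3620/1.4512 = 0.9385

0.939c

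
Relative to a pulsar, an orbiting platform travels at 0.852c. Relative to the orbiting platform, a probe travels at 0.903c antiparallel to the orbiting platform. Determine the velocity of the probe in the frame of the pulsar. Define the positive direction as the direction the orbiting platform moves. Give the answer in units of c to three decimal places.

With v = 0.852 and u' = -0.903 (in units of c),
u = (u' + v)/(1 + u'v/c²):
u = (-0.903 + 0.852) / (1 + (-0.903)·0.852) = -0.0510/0.2306 = -0.2211
(Galilean addition would give -0.051c.)

-0.221c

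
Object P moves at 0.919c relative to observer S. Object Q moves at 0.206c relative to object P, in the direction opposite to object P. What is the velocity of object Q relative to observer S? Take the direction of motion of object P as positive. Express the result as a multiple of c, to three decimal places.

+0.880c

With v = 0.919 and u' = -0.206 (in units of c),
u = (u' + v)/(1 + u'v/c²):
u = (-0.206 + 0.919) / (1 + (-0.206)·0.919) = 0.7130/0.8107 = 0.8795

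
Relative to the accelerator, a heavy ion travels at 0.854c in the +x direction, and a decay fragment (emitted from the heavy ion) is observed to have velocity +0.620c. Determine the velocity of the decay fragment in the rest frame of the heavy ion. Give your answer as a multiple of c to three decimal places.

Invert the composition law: u' = (u − v)/(1 − uv/c²).
u' = (0.620 − 0.854) / (1 − (0.620)(0.854)) = -0.2340/0.4705 = -0.4973.

-0.497c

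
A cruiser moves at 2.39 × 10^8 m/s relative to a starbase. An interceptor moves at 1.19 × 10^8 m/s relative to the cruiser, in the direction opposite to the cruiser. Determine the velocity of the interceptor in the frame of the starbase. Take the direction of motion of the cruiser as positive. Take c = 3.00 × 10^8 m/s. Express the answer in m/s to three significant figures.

In units of c (dividing by 3.00 × 10^8 m/s): v = 0.797, u' = -0.397.
u = (u' + v)/(1 + u'v/c²):
u = (-0.397 + 0.797) / (1 + (-0.397)·0.797) = 0.4000/0.6840 = 0.5848
(Galilean addition would give +0.400c.)
Converting back: u = 0.5848 × 3.00 × 10^8 m/s.

+1.75 × 10^8 m/s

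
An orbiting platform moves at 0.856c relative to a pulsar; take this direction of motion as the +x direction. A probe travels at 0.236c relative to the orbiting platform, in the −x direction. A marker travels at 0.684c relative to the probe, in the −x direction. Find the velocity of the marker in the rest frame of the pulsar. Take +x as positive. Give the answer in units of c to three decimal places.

Apply u = (u' + v)/(1 + u'v/c²) successively, working outward toward the pulsar.
Start: velocity of the orbiting platform relative to the pulsar = 0.8560c.
Compose with the probe (u' = -0.236 in the orbiting platform frame): u_1 = (-0.236 + 0.856) / (1 + (-0.236)·0.856) = 0.6200/0.7980 = 0.7770.
Compose with the marker (u' = -0.684 in the probe frame): u_2 = (-0.684 + 0.777) / (1 + (-0.684)·0.777) = 0.0930/0.4686 = 0.1984.

+0.198c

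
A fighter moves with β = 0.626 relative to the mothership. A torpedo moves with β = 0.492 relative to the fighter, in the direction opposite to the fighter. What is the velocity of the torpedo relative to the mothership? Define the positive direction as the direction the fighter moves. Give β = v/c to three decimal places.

β = +0.194

With v = 0.626 and u' = -0.492 (in units of c),
u = (u' + v)/(1 + u'v/c²):
u = (-0.492 + 0.626) / (1 + (-0.492)·0.626) = 0.1340/0.6920 = 0.1936
(Galilean addition would give +0.134c.)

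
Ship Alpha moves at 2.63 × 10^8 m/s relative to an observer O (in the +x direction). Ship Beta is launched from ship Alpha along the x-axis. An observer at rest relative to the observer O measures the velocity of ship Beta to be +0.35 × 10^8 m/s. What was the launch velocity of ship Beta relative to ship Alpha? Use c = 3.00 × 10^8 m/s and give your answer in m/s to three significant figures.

v = 0.877c, u = 0.117c.
Invert the composition law: u' = (u − v)/(1 − uv/c²).
u' = (0.117 − 0.877) / (1 − (0.117)(0.877)) = -0.7600/0.8977 = -0.8466.
u' = -0.8466 × 3.00 × 10^8 m/s.

-2.54 × 10^8 m/s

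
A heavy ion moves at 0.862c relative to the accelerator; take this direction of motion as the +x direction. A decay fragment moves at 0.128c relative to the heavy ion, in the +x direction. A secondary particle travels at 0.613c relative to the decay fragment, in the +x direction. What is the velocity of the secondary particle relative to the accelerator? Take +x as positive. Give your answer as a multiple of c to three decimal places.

0.973c

Apply u = (u' + v)/(1 + u'v/c²) successively, working outward toward the accelerator.
Start: velocity of the heavy ion relative to the accelerator = 0.8620c.
Compose with the decay fragment (u' = 0.128 in the heavy ion frame): u_1 = (0.128 + 0.862) / (1 + 0.128·0.862) = 0.9900/1.1103 = 0.8916.
Compose with the secondary particle (u' = 0.613 in the decay fragment frame): u_2 = (0.613 + 0.892) / (1 + 0.613·0.892) = 1.5046/1.5466 = 0.9729.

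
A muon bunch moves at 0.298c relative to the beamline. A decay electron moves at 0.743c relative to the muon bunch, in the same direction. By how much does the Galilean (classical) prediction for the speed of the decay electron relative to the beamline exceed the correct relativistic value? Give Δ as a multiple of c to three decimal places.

Galilean: u_cl = 0.743 + 0.298 = 1.0410.
Relativistic: u_rel = (0.743 + 0.298) / (1 + 0.743·0.298) = 1.0410/1.2214 = 0.8523.
Δ = 1.0410 − 0.8523 = 0.1887.
(The classical prediction exceeds c; the relativistic result does not.)

Δ = 0.189c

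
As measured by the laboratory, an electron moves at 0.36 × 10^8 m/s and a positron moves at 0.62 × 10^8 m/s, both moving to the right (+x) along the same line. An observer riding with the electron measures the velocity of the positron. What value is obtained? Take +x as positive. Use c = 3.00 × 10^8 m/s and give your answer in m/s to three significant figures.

β_A = 0.120, β_B = 0.207 (dividing each by c = 3.00 × 10^8 m/s).
Transform to A's frame with the inverse velocity-addition law: u' = (u − v)/(1 − uv/c²), taking u = β_B and v = β_A.
u' = (0.207 − 0.120) / (1 − (0.120)(0.207)) = 0.0867/0.9752 = 0.0889.
u' = 0.0889 × 3.00 × 10^8 m/s.

+2.67 × 10^7 m/s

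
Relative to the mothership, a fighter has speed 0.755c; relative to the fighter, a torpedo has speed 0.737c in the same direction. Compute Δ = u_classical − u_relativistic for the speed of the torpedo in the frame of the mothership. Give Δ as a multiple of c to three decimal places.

Δ = 0.533c

Galilean: u_cl = 0.737 + 0.755 = 1.4920.
Relativistic: u_rel = (0.737 + 0.755) / (1 + 0.737·0.755) = 1.4920/1.5564 = 0.9586.
Δ = 1.4920 − 0.9586 = 0.5334.
(The classical prediction exceeds c; the relativistic result does not.)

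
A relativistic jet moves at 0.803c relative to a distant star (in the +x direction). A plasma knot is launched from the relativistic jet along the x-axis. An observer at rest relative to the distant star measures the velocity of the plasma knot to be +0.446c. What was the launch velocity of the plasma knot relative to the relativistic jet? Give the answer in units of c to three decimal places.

Invert the composition law: u' = (u − v)/(1 − uv/c²).
u' = (0.446 − 0.803) / (1 − (0.446)(0.803)) = -0.3570/0.6419 = -0.5562.

-0.556c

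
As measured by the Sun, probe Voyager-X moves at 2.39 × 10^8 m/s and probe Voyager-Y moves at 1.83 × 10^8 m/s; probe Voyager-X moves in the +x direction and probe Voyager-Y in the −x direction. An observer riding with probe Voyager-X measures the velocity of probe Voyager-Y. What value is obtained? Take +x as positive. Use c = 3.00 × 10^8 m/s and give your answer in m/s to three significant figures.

-2.84 × 10^8 m/s

β_A = 0.797, β_B = -0.610 (dividing each by c = 3.00 × 10^8 m/s).
Transform to A's frame with the inverse velocity-addition law: u' = (u − v)/(1 − uv/c²), taking u = β_B and v = β_A.
u' = (-0.610 − 0.797) / (1 − (0.797)(-0.610)) = -1.4067/1.4860 = -0.9466.
u' = -0.9466 × 3.00 × 10^8 m/s.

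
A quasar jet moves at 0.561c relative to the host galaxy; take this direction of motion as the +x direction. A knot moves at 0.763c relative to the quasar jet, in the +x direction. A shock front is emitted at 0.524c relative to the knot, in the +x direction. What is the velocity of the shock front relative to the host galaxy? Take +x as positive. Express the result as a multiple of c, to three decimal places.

0.977c

Apply u = (u' + v)/(1 + u'v/c²) successively, working outward toward the host galaxy.
Start: velocity of the quasar jet relative to the host galaxy = 0.5610c.
Compose with the knot (u' = 0.763 in the quasar jet frame): u_1 = (0.763 + 0.561) / (1 + 0.763·0.561) = 1.3240/1.4280 = 0.9271.
Compose with the shock front (u' = 0.524 in the knot frame): u_2 = (0.524 + 0.927) / (1 + 0.524·0.927) = 1.4511/1.4858 = 0.9767.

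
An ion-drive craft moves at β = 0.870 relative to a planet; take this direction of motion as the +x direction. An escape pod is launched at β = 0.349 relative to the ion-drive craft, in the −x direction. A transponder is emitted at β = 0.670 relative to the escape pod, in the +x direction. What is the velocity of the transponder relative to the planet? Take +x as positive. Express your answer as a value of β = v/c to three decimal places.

Apply u = (u' + v)/(1 + u'v/c²) successively, working outward toward the planet.
Start: velocity of the ion-drive craft relative to the planet = 0.8700c.
Compose with the escape pod (u' = -0.349 in the ion-drive craft frame): u_1 = (-0.349 + 0.870) / (1 + (-0.349)·0.870) = 0.5210/0.6964 = 0.7482.
Compose with the transponder (u' = 0.670 in the escape pod frame): u_2 = (0.670 + 0.748) / (1 + 0.670·0.748) = 1.4182/1.5013 = 0.9446.

β = +0.945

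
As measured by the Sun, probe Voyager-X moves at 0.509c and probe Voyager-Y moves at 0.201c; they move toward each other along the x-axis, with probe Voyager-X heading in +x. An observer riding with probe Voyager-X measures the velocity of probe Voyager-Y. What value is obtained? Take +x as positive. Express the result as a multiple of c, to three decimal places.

-0.644c

β_A = 0.509, β_B = -0.201.
Transform to A's frame with the inverse velocity-addition law: u' = (u − v)/(1 − uv/c²), taking u = β_B and v = β_A.
u' = (-0.201 − 0.509) / (1 − (0.509)(-0.201)) = -0.7100/1.1023 = -0.6441.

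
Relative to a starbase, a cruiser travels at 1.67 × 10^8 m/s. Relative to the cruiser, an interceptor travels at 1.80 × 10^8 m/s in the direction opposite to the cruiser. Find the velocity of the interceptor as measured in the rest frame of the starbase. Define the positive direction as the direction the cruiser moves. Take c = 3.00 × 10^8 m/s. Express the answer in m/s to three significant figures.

-1.95 × 10^7 m/s

In units of c (dividing by 3.00 × 10^8 m/s): v = 0.557, u' = -0.600.
u = (u' + v)/(1 + u'v/c²):
u = (-0.600 + 0.557) / (1 + (-0.600)·0.557) = -0.0433/0.6660 = -0.0651
Converting back: u = -0.0651 × 3.00 × 10^8 m/s.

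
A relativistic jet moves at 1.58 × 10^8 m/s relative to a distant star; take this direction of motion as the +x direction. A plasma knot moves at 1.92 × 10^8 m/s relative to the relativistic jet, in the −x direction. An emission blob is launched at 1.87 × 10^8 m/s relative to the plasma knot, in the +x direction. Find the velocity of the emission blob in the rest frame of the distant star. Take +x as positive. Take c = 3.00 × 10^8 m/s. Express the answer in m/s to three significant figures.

+1.52 × 10^8 m/s

Apply u = (u' + v)/(1 + u'v/c²) successively, working outward toward the distant star.
(Dividing each given speed by c = 3.00 × 10^8 m/s to work in units of c.)
Start: velocity of the relativistic jet relative to the distant star = 0.5267c.
Compose with the plasma knot (u' = -0.640 in the relativistic jet frame): u_1 = (-0.640 + 0.527) / (1 + (-0.640)·0.527) = -0.1133/0.6629 = -0.1710.
Compose with the emission blob (u' = 0.623 in the plasma knot frame): u_2 = (0.623 + (-0.171)) / (1 + 0.623·(-0.171)) = 0.4524/0.8934 = 0.5063.
So u = 0.5063 × 3.00 × 10^8 m/s.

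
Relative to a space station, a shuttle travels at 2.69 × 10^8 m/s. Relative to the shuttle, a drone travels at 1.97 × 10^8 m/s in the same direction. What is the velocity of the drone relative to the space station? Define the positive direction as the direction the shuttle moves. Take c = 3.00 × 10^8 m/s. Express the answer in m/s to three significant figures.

2.93 × 10^8 m/s

In units of c (dividing by 3.00 × 10^8 m/s): v = 0.897, u' = 0.657.
u = (u' + v)/(1 + u'v/c²):
u = (0.657 + 0.897) / (1 + 0.657·0.897) = 1.5533/1.5888 = 0.9777
Converting back: u = 0.9777 × 3.00 × 10^8 m/s.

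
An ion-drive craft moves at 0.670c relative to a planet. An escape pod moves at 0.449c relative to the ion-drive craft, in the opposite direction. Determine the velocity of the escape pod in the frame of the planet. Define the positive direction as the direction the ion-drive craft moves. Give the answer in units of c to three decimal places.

With v = 0.670 and u' = -0.449 (in units of c),
u = (u' + v)/(1 + u'v/c²):
u = (-0.449 + 0.670) / (1 + (-0.449)·0.670) = 0.2210/0.6992 = 0.3161

+0.316c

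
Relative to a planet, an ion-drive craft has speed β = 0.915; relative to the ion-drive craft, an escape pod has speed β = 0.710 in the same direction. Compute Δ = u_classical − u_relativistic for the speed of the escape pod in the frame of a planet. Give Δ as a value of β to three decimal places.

Galilean: u_cl = 0.710 + 0.915 = 1.6250.
Relativistic: u_rel = (0.710 + 0.915) / (1 + 0.710·0.915) = 1.6250/1.6497 = 0.9851.
Δ = 1.6250 − 0.9851 = 0.6399.
(The classical prediction exceeds c; the relativistic result does not.)

Δ = 0.640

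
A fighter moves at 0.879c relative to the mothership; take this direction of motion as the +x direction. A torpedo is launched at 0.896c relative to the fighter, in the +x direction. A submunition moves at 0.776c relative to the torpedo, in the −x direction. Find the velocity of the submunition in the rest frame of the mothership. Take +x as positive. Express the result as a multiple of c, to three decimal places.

Apply u = (u' + v)/(1 + u'v/c²) successively, working outward toward the mothership.
Start: velocity of the fighter relative to the mothership = 0.8790c.
Compose with the torpedo (u' = 0.896 in the fighter frame): u_1 = (0.896 + 0.879) / (1 + 0.896·0.879) = 1.7750/1.7876 = 0.9930.
Compose with the submunition (u' = -0.776 in the torpedo frame): u_2 = (-0.776 + 0.993) / (1 + (-0.776)·0.993) = 0.2170/0.2295 = 0.9455.

+0.946c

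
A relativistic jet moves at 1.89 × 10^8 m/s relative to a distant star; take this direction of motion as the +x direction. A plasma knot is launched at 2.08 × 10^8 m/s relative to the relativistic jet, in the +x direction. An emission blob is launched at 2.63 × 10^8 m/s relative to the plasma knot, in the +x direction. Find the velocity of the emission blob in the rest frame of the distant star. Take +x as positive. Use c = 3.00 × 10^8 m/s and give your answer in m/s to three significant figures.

Apply u = (u' + v)/(1 + u'v/c²) successively, working outward toward the distant star.
(Dividing each given speed by c = 3.00 × 10^8 m/s to work in units of c.)
Start: velocity of the relativistic jet relative to the distant star = 0.6300c.
Compose with the plasma knot (u' = 0.693 in the relativistic jet frame): u_1 = (0.693 + 0.630) / (1 + 0.693·0.630) = 1.3233/1.4368 = 0.9210.
Compose with the emission blob (u' = 0.877 in the plasma knot frame): u_2 = (0.877 + 0.921) / (1 + 0.877·0.921) = 1.7977/1.8074 = 0.9946.
So u = 0.9946 × 3.00 × 10^8 m/s.

2.98 × 10^8 m/s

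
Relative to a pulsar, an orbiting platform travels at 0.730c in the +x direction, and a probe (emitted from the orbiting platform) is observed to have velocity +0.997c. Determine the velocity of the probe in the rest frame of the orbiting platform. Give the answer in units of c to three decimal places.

Invert the composition law: u' = (u − v)/(1 − uv/c²).
u' = (0.997 − 0.730) / (1 − (0.997)(0.730)) = 0.2670/0.2722 = 0.9809.

+0.981c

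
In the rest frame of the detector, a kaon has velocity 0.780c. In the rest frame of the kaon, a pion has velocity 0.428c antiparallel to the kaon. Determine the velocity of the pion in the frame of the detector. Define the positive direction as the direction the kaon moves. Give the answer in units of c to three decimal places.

With v = 0.780 and u' = -0.428 (in units of c),
u = (u' + v)/(1 + u'v/c²):
u = (-0.428 + 0.780) / (1 + (-0.428)·0.780) = 0.3520/0.6662 = 0.5284

+0.528c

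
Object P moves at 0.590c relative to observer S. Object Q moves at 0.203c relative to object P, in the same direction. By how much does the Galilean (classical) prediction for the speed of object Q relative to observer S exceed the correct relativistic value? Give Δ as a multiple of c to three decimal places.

Δ = 0.085c

Galilean: u_cl = 0.203 + 0.590 = 0.7930.
Relativistic: u_rel = (0.203 + 0.590) / (1 + 0.203·0.590) = 0.7930/1.1198 = 0.7082.
Δ = 0.7930 − 0.7082 = 0.0848.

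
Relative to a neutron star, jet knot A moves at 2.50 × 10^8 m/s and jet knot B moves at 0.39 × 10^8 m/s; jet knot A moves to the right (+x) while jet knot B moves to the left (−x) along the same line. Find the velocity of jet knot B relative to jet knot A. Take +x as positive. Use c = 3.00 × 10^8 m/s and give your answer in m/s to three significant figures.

β_A = 0.833, β_B = -0.130 (dividing each by c = 3.00 × 10^8 m/s).
Transform to A's frame with the inverse velocity-addition law: u' = (u − v)/(1 − uv/c²), taking u = β_B and v = β_A.
u' = (-0.130 − 0.833) / (1 − (0.833)(-0.130)) = -0.9633/1.1083 = -0.8692.
u' = -0.8692 × 3.00 × 10^8 m/s.

-2.61 × 10^8 m/s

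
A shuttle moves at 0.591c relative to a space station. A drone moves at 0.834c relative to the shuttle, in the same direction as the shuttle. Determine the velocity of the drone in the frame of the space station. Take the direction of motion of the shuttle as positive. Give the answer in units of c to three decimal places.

With v = 0.591 and u' = 0.834 (in units of c),
u = (u' + v)/(1 + u'v/c²):
u = (0.834 + 0.591) / (1 + 0.834·0.591) = 1.4250/1.4929 = 0.9545

0.955c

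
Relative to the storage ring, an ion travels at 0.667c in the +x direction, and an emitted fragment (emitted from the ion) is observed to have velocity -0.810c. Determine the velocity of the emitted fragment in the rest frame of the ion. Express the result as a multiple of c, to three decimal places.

Invert the composition law: u' = (u − v)/(1 − uv/c²).
u' = (-0.810 − 0.667) / (1 − (-0.810)(0.667)) = -1.4770/1.5403 = -0.9589.

-0.959c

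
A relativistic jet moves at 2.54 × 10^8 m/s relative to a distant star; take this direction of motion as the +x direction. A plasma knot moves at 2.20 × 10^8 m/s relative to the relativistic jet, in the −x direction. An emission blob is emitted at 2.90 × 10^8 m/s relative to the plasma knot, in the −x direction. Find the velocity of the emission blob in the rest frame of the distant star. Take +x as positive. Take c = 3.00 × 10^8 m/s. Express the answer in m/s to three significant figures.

Apply u = (u' + v)/(1 + u'v/c²) successively, working outward toward the distant star.
(Dividing each given speed by c = 3.00 × 10^8 m/s to work in units of c.)
Start: velocity of the relativistic jet relative to the distant star = 0.8467c.
Compose with the plasma knot (u' = -0.733 in the relativistic jet frame): u_1 = (-0.733 + 0.847) / (1 + (-0.733)·0.847) = 0.1133/0.3791 = 0.2989.
Compose with the emission blob (u' = -0.967 in the plasma knot frame): u_2 = (-0.967 + 0.299) / (1 + (-0.967)·0.299) = -0.6677/0.7110 = -0.9391.
So u = -0.9391 × 3.00 × 10^8 m/s.

-2.82 × 10^8 m/s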